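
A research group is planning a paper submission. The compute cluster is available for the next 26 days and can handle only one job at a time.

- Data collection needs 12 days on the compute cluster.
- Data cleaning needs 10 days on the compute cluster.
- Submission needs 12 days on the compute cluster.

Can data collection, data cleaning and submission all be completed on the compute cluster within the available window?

No

Running back to back, the jobs need 12 + 10 + 12 = 34 days on the compute cluster.
Since 34 > 26, they cannot all fit.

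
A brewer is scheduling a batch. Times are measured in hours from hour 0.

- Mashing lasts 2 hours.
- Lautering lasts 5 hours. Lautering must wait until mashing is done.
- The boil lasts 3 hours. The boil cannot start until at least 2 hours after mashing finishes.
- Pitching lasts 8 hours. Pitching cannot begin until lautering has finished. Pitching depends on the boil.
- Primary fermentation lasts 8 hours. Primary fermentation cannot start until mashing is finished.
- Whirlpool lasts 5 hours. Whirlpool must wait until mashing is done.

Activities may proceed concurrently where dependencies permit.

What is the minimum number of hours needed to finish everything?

15

Nothing blocks mashing, so it runs from hour 0 to hour 2.
Primary fermentation waits on mashing (finishes hour 2), so it starts at hour 2 and finishes at 2 + 8 = hour 10.
After mashing (finishes hour 2), whirlpool can start at hour 2 and finishes at hour 7.
After mashing (finishes hour 2, plus 2-hour gap → hour 4), the boil can start at hour 4 and finishes at hour 7.
Lautering cannot begin until mashing (finishes hour 2). It runs from hour 2 to 2 + 5 = hour 7.
Pitching has to wait for lautering (finishes hour 7); the boil (finishes hour 7). The latest of these is hour 7, so pitching runs hour 7 to 7 + 8 = hour 15.
All tasks are finished once the last one completes. Finish times: Mashing at 2, Lautering at 7, The boil at 7, Whirlpool at 7, Pitching at 15, Primary fermentation at 10. The latest is hour 15.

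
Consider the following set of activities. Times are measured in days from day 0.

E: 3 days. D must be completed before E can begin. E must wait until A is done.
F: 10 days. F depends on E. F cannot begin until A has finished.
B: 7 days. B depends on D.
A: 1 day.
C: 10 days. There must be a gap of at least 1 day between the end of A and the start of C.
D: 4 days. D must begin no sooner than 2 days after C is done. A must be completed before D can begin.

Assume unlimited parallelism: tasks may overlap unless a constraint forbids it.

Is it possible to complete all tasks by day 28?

No

A has no prerequisites, so it starts at day 0 and finishes at day 1.
C cannot begin until A (finishes day 1, plus 1-day gap → day 2). It runs from day 2 to 2 + 10 = day 12.
D has to wait for C (finishes day 12, plus 2-day gap → day 14); A (finishes day 1). The latest of these is day 14, so D runs day 14 to 14 + 4 = day 18.
E cannot start until D (finishes day 18); A (finishes day 1). The controlling bound is day 18, so E finishes at 18 + 3 = day 21.
F needs all of E (finishes day 21); A (finishes day 1). That puts its earliest start at day 21; it finishes at 21 + 10 = day 31.
B cannot begin until D (finishes day 18). It runs from day 18 to 18 + 7 = day 25.
The earliest everything can be done is day 31, which is after the deadline of 28, so it is not possible.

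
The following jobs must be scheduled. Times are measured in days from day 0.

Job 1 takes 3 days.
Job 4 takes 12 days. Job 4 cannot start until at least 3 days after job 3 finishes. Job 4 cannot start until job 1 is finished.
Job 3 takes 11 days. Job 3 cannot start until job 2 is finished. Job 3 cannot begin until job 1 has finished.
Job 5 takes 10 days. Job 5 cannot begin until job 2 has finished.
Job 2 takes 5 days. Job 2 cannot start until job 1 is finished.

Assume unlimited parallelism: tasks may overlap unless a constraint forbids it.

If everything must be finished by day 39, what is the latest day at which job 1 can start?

To finish by day 39, job 4 (duration 12) must start no later than day 27.
Job 3 must finish before job 4 (must start by day 27, minus 3-day gap → day 24). With an 11-day duration, job 3 must start by 24 − 11 = day 13.
Nothing follows job 5; the deadline of day 39 is its only limit. It must start by 39 − 10 = day 29.
Job 2 has several dependents: job 3 (must start by day 13); job 5 (must start by day 29). The earliest of those limits is day 13, so job 2 must start by 13 − 5 = day 8.
For job 1: job 2 (must start by day 8); job 3 (must start by day 13); job 4 (must start by day 27). The most restrictive is day 8; with a 3-day duration, job 1 must start by day 5.

5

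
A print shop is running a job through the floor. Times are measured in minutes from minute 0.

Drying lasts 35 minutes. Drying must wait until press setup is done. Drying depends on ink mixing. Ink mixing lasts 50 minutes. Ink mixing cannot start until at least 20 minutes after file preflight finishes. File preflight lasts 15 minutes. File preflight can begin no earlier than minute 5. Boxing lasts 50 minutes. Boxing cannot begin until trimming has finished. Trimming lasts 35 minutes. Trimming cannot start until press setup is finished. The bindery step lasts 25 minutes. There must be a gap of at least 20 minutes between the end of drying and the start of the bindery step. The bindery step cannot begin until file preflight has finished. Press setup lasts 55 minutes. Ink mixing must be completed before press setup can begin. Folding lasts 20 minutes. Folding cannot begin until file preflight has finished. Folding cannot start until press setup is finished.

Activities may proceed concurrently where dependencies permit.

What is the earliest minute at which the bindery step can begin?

200

File preflight cannot begin until its own release at minute 5. It runs from minute 5 to 5 + 15 = minute 20.
After file preflight (finishes minute 20, plus 20-minute gap → minute 40), ink mixing can start at minute 40 and finishes at minute 90.
Press setup waits on ink mixing (finishes minute 90), so it starts at minute 90 and finishes at 90 + 55 = minute 145.
Drying needs all of press setup (finishes minute 145); ink mixing (finishes minute 90). That puts its earliest start at minute 145; it finishes at 145 + 35 = minute 180.
The bindery step waits on drying (finishes minute 180, plus 20-minute gap → minute 200); file preflight (finishes minute 20). The latest of these is minute 200, which is the earliest the bindery step can start.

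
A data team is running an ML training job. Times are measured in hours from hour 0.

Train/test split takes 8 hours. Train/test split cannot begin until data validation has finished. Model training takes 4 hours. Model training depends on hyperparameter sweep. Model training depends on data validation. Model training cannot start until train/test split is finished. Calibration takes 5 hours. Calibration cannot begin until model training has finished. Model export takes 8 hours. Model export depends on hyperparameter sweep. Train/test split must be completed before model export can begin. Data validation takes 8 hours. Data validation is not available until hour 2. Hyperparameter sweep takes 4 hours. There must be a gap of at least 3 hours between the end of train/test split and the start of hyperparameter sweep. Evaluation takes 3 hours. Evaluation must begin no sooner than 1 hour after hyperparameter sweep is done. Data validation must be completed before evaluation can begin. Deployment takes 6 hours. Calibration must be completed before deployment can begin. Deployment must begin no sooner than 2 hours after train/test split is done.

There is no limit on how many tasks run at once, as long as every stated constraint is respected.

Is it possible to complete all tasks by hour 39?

No

After its own release at hour 2, data validation can start at hour 2 and finishes at hour 10.
Train/test split waits on data validation (finishes hour 10), so it starts at hour 10 and finishes at 10 + 8 = hour 18.
After train/test split (finishes hour 18, plus 3-hour gap → hour 21), hyperparameter sweep can start at hour 21 and finishes at hour 25.
Model export cannot start until hyperparameter sweep (finishes hour 25); train/test split (finishes hour 18). The controlling bound is hour 25, so model export finishes at 25 + 8 = hour 33.
Evaluation has to wait for hyperparameter sweep (finishes hour 25, plus 1-hour gap → hour 26); data validation (finishes hour 10). The latest of these is hour 26, so evaluation runs hour 26 to 26 + 3 = hour 29.
Model training cannot start until hyperparameter sweep (finishes hour 25); data validation (finishes hour 10); train/test split (finishes hour 18). The controlling bound is hour 25, so model training finishes at 25 + 4 = hour 29.
Calibration waits on model training (finishes hour 29), so it starts at hour 29 and finishes at 29 + 5 = hour 34.
Deployment cannot start until calibration (finishes hour 34); train/test split (finishes hour 18, plus 2-hour gap → hour 20). The controlling bound is hour 34, so deployment finishes at 34 + 6 = hour 40.
The earliest everything can be done is hour 40, which is after the deadline of 39, so it is not possible.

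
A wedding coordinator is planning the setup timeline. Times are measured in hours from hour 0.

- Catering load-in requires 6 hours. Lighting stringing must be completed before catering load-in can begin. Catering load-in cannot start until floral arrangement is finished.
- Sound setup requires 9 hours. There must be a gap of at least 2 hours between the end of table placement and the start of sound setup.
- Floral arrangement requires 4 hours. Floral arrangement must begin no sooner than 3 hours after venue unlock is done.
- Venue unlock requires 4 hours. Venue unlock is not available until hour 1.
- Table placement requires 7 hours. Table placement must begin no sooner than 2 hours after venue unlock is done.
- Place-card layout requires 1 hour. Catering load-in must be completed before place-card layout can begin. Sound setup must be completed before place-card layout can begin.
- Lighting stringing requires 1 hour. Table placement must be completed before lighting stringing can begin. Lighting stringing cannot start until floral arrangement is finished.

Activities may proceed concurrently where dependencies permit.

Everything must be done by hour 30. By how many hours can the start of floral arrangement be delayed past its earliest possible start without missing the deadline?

After its own release at hour 1, venue unlock can start at hour 1 and finishes at hour 5.
Floral arrangement cannot begin until venue unlock (finishes hour 5, plus 3-hour gap → hour 8). It runs from hour 8 to 8 + 4 = hour 12.

Working backward from the deadline:
Place-card layout must finish by hour 30; it takes 1 hour, so it must start by 30 − 1 = hour 29.
Since place-card layout (must start by hour 29) depends on it, catering load-in must finish by hour 29. Backing off its 6-hour duration gives a latest start of hour 23.
Since catering load-in (must start by hour 23) depends on it, lighting stringing must finish by hour 23. Backing off its 1-hour duration gives a latest start of hour 22.
Floral arrangement must finish in time for lighting stringing (must start by hour 22); catering load-in (must start by hour 23). The tightest is hour 22, so floral arrangement must start by 22 − 4 = hour 18.
So floral arrangement can start as early as hour 8 and as late as hour 18, giving 18 − 8 = 10 hours of slack.

10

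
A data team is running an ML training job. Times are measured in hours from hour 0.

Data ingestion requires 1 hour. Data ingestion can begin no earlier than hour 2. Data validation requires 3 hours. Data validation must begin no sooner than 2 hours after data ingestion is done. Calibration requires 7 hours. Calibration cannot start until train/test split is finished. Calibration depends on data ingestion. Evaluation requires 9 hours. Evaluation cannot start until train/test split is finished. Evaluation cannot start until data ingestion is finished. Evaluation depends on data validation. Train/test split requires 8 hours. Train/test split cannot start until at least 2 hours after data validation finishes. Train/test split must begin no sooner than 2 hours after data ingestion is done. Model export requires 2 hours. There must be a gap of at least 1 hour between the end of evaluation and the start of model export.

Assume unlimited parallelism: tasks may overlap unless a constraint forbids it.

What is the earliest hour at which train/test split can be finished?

18

Data ingestion cannot begin until its own release at hour 2. It runs from hour 2 to 2 + 1 = hour 3.
Data validation cannot begin until data ingestion (finishes hour 3, plus 2-hour gap → hour 5). It runs from hour 5 to 5 + 3 = hour 8.
Train/test split has to wait for data validation (finishes hour 8, plus 2-hour gap → hour 10); data ingestion (finishes hour 3, plus 2-hour gap → hour 5). The latest of these is hour 10, so train/test split runs hour 10 to 10 + 8 = hour 18.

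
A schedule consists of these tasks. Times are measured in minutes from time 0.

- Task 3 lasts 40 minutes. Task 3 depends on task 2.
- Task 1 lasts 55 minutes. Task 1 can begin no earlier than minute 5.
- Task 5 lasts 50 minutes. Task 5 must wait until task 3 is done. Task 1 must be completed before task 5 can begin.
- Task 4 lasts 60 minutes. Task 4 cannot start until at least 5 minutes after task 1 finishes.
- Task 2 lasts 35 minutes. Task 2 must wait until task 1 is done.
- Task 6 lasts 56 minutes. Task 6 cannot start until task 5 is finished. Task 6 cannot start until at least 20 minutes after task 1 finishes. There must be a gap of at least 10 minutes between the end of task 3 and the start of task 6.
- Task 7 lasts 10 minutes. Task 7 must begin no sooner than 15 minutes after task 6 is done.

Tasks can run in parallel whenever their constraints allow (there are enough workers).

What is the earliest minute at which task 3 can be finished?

135

After its own release at minute 5, task 1 can start at minute 5 and finishes at minute 60.
After task 1 (finishes minute 60), task 2 can start at minute 60 and finishes at minute 95.
Task 3 cannot begin until task 2 (finishes minute 95). It runs from minute 95 to 95 + 40 = minute 135.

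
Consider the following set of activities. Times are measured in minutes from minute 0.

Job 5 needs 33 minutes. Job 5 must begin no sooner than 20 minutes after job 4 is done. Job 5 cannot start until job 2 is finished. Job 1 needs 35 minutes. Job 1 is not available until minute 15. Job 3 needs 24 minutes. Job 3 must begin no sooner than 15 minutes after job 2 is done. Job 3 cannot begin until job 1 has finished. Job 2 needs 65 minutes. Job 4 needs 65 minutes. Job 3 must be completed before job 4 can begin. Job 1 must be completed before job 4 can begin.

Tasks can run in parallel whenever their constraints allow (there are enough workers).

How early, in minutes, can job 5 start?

189

Nothing blocks job 2, so it runs from minute 0 to minute 65.
After its own release at minute 15, job 1 can start at minute 15 and finishes at minute 50.
For job 3: job 2 (finishes minute 65, plus 15-minute gap → minute 80); job 1 (finishes minute 50). Taking the maximum gives a start of minute 80, and it finishes at 80 + 24 = minute 104.
Job 4 has to wait for job 3 (finishes minute 104); job 1 (finishes minute 50). The latest of these is minute 104, so job 4 runs minute 104 to 104 + 65 = minute 169.
Job 5 waits on job 4 (finishes minute 169, plus 20-minute gap → minute 189); job 2 (finishes minute 65). The latest of these is minute 189, which is the earliest job 5 can start.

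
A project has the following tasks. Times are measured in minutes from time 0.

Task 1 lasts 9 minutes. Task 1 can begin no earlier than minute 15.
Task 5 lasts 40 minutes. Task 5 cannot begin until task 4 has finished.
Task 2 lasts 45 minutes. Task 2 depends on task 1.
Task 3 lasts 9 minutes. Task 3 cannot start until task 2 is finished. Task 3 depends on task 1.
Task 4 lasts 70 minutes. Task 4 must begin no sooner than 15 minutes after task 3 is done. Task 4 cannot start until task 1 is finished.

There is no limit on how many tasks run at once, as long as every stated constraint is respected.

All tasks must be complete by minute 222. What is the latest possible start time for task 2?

43

Task 5 has no dependents, so it just needs to finish by minute 222. Starting by 222 − 40 = minute 182 achieves that.
Task 4 has to be done before task 5 (must start by minute 182). That means finishing by minute 182, i.e. starting by 182 − 70 = minute 112.
Task 3 feeds into task 4 (must start by minute 112, minus 15-minute gap → minute 97); so task 3 must finish by minute 97 and therefore start by minute 88.
Task 2 feeds into task 3 (must start by minute 88); so task 2 must finish by minute 88 and therefore start by minute 43.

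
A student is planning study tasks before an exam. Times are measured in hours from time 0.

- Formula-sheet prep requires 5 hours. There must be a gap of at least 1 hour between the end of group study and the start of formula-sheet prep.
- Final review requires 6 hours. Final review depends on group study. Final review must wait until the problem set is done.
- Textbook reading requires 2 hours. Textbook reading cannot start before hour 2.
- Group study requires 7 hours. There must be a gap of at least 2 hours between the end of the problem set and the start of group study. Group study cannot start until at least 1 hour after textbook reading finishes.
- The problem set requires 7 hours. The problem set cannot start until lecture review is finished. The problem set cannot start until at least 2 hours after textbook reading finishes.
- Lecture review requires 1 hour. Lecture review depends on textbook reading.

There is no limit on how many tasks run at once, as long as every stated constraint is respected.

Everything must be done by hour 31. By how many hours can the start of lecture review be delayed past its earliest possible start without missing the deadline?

4

Textbook reading cannot begin until its own release at hour 2. It runs from hour 2 to 2 + 2 = hour 4.
Lecture review cannot begin until textbook reading (finishes hour 4). It runs from hour 4 to 4 + 1 = hour 5.

Working backward from the deadline:
Formula-sheet prep must finish by hour 31; it takes 5 hours, so it must start by 31 − 5 = hour 26.
Final review must finish by hour 31; it takes 6 hours, so it must start by 31 − 6 = hour 25.
Group study feeds formula-sheet prep (must start by hour 26, minus 1-hour gap → hour 25); final review (must start by hour 25). Taking the minimum, group study must finish by hour 25 and start by 25 − 7 = hour 18.
The problem set has several dependents: group study (must start by hour 18, minus 2-hour gap → hour 16); final review (must start by hour 25). The earliest of those limits is hour 16, so the problem set must start by 16 − 7 = hour 9.
Lecture review must finish before the problem set (must start by hour 9). With a 1-hour duration, lecture review must start by 9 − 1 = hour 8.
So lecture review can start as early as hour 4 and as late as hour 8, giving 8 − 4 = 4 hours of slack.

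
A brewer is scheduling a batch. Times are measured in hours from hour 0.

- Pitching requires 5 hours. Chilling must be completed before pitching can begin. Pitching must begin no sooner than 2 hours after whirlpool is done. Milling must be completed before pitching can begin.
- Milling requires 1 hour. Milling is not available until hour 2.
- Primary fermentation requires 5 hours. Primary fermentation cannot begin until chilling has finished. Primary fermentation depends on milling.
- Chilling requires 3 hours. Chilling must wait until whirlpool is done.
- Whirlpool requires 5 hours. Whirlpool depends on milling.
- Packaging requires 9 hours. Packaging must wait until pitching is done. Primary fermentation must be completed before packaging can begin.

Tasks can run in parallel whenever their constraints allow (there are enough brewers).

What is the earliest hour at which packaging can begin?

16

Milling cannot begin until its own release at hour 2. It runs from hour 2 to 2 + 1 = hour 3.
Whirlpool waits on milling (finishes hour 3), so it starts at hour 3 and finishes at 3 + 5 = hour 8.
After whirlpool (finishes hour 8), chilling can start at hour 8 and finishes at hour 11.
For primary fermentation: chilling (finishes hour 11); milling (finishes hour 3). Taking the maximum gives a start of hour 11, and it finishes at 11 + 5 = hour 16.
Pitching needs all of chilling (finishes hour 11); whirlpool (finishes hour 8, plus 2-hour gap → hour 10); milling (finishes hour 3). That puts its earliest start at hour 11; it finishes at 11 + 5 = hour 16.
Packaging waits on pitching (finishes hour 16); primary fermentation (finishes hour 16). The latest of these is hour 16, which is the earliest packaging can start.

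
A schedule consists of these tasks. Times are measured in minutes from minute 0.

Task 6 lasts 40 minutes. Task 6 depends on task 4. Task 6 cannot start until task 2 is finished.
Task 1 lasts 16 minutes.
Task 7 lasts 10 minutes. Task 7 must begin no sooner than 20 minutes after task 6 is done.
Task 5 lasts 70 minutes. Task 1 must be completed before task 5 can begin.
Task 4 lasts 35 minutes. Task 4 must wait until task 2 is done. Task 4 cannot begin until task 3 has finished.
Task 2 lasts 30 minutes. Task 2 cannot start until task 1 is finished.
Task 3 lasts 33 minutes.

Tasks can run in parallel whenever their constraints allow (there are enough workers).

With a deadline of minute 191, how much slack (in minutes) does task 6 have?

Task 3 can start immediately at minute 0; it finishes at minute 33.
Task 1 can start immediately at minute 0; it finishes at minute 16.
Task 2 cannot begin until task 1 (finishes minute 16). It runs from minute 16 to 16 + 30 = minute 46.
For task 4: task 2 (finishes minute 46); task 3 (finishes minute 33). Taking the maximum gives a start of minute 46, and it finishes at 46 + 35 = minute 81.
For task 6: task 4 (finishes minute 81); task 2 (finishes minute 46). Taking the maximum gives a start of minute 81, and it finishes at 81 + 40 = minute 121.

Working backward from the deadline:
Nothing follows task 7; the deadline of minute 191 is its only limit. It must start by 191 − 10 = minute 181.
Since task 7 (must start by minute 181, minus 20-minute gap → minute 161) depends on it, task 6 must finish by minute 161. Backing off its 40-minute duration gives a latest start of minute 121.
So task 6 can start as early as minute 81 and as late as minute 121, giving 121 − 81 = 40 minutes of slack.

40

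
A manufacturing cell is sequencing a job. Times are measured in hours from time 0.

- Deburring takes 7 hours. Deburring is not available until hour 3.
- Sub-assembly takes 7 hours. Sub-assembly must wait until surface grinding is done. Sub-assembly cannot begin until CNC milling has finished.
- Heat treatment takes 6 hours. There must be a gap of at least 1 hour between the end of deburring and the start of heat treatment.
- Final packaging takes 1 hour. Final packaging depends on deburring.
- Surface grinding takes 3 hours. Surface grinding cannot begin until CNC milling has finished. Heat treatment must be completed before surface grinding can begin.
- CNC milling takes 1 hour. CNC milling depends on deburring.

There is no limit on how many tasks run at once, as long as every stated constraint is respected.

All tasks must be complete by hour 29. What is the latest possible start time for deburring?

Nothing follows sub-assembly; the deadline of hour 29 is its only limit. It must start by 29 − 7 = hour 22.
Surface grinding has to be done before sub-assembly (must start by hour 22). That means finishing by hour 22, i.e. starting by 22 − 3 = hour 19.
CNC milling must finish in time for surface grinding (must start by hour 19); sub-assembly (must start by hour 22). The tightest is hour 19, so CNC milling must start by 19 − 1 = hour 18.
Heat treatment must finish before surface grinding (must start by hour 19). With a 6-hour duration, heat treatment must start by 19 − 6 = hour 13.
To finish by hour 29, final packaging (duration 1) must start no later than hour 28.
Deburring feeds CNC milling (must start by hour 18); heat treatment (must start by hour 13, minus 1-hour gap → hour 12); final packaging (must start by hour 28). Taking the minimum, deburring must finish by hour 12 and start by 12 − 7 = hour 5.

5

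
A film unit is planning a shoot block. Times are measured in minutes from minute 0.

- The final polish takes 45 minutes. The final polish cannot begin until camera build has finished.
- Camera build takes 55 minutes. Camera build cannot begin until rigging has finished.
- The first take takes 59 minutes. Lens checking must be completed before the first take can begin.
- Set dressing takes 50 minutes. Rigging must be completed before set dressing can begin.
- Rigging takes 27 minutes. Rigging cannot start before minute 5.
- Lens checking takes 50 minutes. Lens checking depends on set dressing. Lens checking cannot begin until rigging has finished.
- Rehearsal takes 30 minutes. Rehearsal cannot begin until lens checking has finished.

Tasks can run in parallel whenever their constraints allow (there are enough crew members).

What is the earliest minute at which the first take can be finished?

191

Rigging cannot begin until its own release at minute 5. It runs from minute 5 to 5 + 27 = minute 32.
Set dressing cannot begin until rigging (finishes minute 32). It runs from minute 32 to 32 + 50 = minute 82.
Lens checking cannot start until set dressing (finishes minute 82); rigging (finishes minute 32). The controlling bound is minute 82, so lens checking finishes at 82 + 50 = minute 132.
After lens checking (finishes minute 132), the first take can start at minute 132 and finishes at minute 191.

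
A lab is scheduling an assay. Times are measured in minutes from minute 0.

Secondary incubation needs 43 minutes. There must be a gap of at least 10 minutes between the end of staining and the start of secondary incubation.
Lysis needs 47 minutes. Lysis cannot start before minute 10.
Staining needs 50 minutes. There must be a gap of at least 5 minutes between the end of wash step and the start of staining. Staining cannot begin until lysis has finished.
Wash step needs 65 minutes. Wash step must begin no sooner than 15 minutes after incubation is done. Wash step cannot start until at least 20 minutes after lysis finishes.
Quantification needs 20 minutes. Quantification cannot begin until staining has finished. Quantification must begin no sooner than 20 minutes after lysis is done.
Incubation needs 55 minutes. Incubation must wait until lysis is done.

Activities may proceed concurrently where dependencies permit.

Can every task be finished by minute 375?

After its own release at minute 10, lysis can start at minute 10 and finishes at minute 57.
Incubation waits on lysis (finishes minute 57), so it starts at minute 57 and finishes at 57 + 55 = minute 112.
For wash step: incubation (finishes minute 112, plus 15-minute gap → minute 127); lysis (finishes minute 57, plus 20-minute gap → minute 77). Taking the maximum gives a start of minute 127, and it finishes at 127 + 65 = minute 192.
Staining needs all of wash step (finishes minute 192, plus 5-minute gap → minute 197); lysis (finishes minute 57). That puts its earliest start at minute 197; it finishes at 197 + 50 = minute 247.
Quantification cannot start until staining (finishes minute 247); lysis (finishes minute 57, plus 20-minute gap → minute 77). The controlling bound is minute 247, so quantification finishes at 247 + 20 = minute 267.
After staining (finishes minute 247, plus 10-minute gap → minute 257), secondary incubation can start at minute 257 and finishes at minute 300.
Every task is finished by minute 300, which is no later than the deadline of 375, so the schedule is feasible.

Yes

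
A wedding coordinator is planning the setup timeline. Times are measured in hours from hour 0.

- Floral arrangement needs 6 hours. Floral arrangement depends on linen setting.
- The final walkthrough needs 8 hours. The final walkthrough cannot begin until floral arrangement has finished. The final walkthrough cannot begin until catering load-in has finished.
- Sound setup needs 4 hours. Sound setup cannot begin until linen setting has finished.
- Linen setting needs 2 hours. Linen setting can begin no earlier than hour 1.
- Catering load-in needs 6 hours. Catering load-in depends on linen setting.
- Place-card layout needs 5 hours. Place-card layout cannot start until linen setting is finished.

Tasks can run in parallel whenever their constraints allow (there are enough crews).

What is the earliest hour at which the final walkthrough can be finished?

17

After its own release at hour 1, linen setting can start at hour 1 and finishes at hour 3.
Catering load-in cannot begin until linen setting (finishes hour 3). It runs from hour 3 to 3 + 6 = hour 9.
Floral arrangement cannot begin until linen setting (finishes hour 3). It runs from hour 3 to 3 + 6 = hour 9.
The final walkthrough needs all of floral arrangement (finishes hour 9); catering load-in (finishes hour 9). That puts its earliest start at hour 9; it finishes at 9 + 8 = hour 17.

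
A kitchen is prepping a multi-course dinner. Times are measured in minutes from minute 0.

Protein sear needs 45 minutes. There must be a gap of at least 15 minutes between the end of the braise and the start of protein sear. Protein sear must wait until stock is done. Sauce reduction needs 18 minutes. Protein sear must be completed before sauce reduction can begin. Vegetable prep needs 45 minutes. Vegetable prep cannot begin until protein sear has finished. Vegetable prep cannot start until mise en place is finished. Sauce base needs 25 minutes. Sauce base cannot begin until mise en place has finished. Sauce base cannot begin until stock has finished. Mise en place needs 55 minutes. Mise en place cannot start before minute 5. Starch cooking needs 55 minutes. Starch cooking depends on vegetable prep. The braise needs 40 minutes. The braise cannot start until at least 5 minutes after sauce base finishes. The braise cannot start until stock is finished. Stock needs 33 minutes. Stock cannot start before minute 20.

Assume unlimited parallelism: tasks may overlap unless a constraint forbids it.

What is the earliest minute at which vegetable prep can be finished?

235

Stock waits on its own release at minute 20, so it starts at minute 20 and finishes at 20 + 33 = minute 53.
Mise en place cannot begin until its own release at minute 5. It runs from minute 5 to 5 + 55 = minute 60.
Sauce base has to wait for mise en place (finishes minute 60); stock (finishes minute 53). The latest of these is minute 60, so sauce base runs minute 60 to 60 + 25 = minute 85.
The braise needs all of sauce base (finishes minute 85, plus 5-minute gap → minute 90); stock (finishes minute 53). That puts its earliest start at minute 90; it finishes at 90 + 40 = minute 130.
For protein sear: the braise (finishes minute 130, plus 15-minute gap → minute 145); stock (finishes minute 53). Taking the maximum gives a start of minute 145, and it finishes at 145 + 45 = minute 190.
Vegetable prep cannot start until protein sear (finishes minute 190); mise en place (finishes minute 60). The controlling bound is minute 190, so vegetable prep finishes at 190 + 45 = minute 235.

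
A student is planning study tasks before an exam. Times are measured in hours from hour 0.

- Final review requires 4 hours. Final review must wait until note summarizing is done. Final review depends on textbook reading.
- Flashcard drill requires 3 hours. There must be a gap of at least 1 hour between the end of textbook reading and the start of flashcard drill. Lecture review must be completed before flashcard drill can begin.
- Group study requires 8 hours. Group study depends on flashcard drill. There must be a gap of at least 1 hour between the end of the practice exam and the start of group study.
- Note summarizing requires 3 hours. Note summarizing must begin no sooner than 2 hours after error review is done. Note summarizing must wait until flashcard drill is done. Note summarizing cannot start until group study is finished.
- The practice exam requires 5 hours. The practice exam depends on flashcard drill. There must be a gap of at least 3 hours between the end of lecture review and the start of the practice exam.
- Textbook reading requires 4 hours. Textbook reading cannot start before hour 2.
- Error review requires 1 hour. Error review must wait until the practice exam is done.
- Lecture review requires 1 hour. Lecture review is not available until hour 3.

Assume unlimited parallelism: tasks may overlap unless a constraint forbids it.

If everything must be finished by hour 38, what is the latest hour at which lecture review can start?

13

To finish by hour 38, final review (duration 4) must start no later than hour 34.
Since final review (must start by hour 34) depends on it, note summarizing must finish by hour 34. Backing off its 3-hour duration gives a latest start of hour 31.
Since note summarizing (must start by hour 31, minus 2-hour gap → hour 29) depends on it, error review must finish by hour 29. Backing off its 1-hour duration gives a latest start of hour 28.
Group study has to be done before note summarizing (must start by hour 31). That means finishing by hour 31, i.e. starting by 31 − 8 = hour 23.
The practice exam must finish in time for error review (must start by hour 28); group study (must start by hour 23, minus 1-hour gap → hour 22). The tightest is hour 22, so the practice exam must start by 22 − 5 = hour 17.
For flashcard drill: the practice exam (must start by hour 17); group study (must start by hour 23); note summarizing (must start by hour 31). The most restrictive is hour 17; with a 3-hour duration, flashcard drill must start by hour 14.
For lecture review: flashcard drill (must start by hour 14); the practice exam (must start by hour 17, minus 3-hour gap → hour 14). The most restrictive is hour 14; with a 1-hour duration, lecture review must start by hour 13.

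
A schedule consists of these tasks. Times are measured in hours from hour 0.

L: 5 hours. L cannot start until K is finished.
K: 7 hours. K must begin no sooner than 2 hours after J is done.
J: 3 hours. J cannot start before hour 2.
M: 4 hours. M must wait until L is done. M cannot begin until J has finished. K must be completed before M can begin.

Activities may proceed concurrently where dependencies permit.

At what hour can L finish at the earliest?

After its own release at hour 2, J can start at hour 2 and finishes at hour 5.
K waits on J (finishes hour 5, plus 2-hour gap → hour 7), so it starts at hour 7 and finishes at 7 + 7 = hour 14.
L waits on K (finishes hour 14), so it starts at hour 14 and finishes at 14 + 5 = hour 19.

19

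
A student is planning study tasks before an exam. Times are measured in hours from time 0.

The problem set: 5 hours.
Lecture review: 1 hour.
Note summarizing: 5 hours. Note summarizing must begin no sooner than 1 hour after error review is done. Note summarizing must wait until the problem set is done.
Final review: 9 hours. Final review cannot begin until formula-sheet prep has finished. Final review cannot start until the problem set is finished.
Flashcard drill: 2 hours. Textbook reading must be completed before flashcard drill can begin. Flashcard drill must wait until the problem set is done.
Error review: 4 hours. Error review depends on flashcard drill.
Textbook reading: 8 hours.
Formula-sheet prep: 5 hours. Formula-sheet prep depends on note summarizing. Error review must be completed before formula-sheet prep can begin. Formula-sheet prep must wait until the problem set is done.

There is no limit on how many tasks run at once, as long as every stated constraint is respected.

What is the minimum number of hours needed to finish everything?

34

The problem set has no prerequisites, so it starts at hour 0 and finishes at hour 5.
Nothing blocks lecture review, so it runs from hour 0 to hour 1.
Textbook reading can start immediately at hour 0; it finishes at hour 8.
For flashcard drill: textbook reading (finishes hour 8); the problem set (finishes hour 5). Taking the maximum gives a start of hour 8, and it finishes at 8 + 2 = hour 10.
Error review cannot begin until flashcard drill (finishes hour 10). It runs from hour 10 to 10 + 4 = hour 14.
Note summarizing needs all of error review (finishes hour 14, plus 1-hour gap → hour 15); the problem set (finishes hour 5). That puts its earliest start at hour 15; it finishes at 15 + 5 = hour 20.
For formula-sheet prep: note summarizing (finishes hour 20); error review (finishes hour 14); the problem set (finishes hour 5). Taking the maximum gives a start of hour 20, and it finishes at 20 + 5 = hour 25.
For final review: formula-sheet prep (finishes hour 25); the problem set (finishes hour 5). Taking the maximum gives a start of hour 25, and it finishes at 25 + 9 = hour 34.
All tasks are finished once the last one completes. Finish times: Textbook reading at 8, Lecture review at 1, The problem set at 5, Flashcard drill at 10, Error review at 14, Note summarizing at 20, Formula-sheet prep at 25, Final review at 34. The latest is hour 34.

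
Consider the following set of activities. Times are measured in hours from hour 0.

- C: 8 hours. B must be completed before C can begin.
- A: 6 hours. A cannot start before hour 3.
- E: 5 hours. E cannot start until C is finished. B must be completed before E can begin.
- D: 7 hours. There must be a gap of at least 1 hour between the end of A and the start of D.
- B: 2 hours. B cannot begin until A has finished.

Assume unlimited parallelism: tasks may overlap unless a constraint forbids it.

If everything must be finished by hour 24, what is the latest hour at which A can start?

E must finish by hour 24; it takes 5 hours, so it must start by 24 − 5 = hour 19.
C has to be done before E (must start by hour 19). That means finishing by hour 19, i.e. starting by 19 − 8 = hour 11.
For B: C (must start by hour 11); E (must start by hour 19). The most restrictive is hour 11; with a 2-hour duration, B must start by hour 9.
D must finish by hour 24; it takes 7 hours, so it must start by 24 − 7 = hour 17.
For A: B (must start by hour 9); D (must start by hour 17, minus 1-hour gap → hour 16). The most restrictive is hour 9; with a 6-hour duration, A must start by hour 3.

3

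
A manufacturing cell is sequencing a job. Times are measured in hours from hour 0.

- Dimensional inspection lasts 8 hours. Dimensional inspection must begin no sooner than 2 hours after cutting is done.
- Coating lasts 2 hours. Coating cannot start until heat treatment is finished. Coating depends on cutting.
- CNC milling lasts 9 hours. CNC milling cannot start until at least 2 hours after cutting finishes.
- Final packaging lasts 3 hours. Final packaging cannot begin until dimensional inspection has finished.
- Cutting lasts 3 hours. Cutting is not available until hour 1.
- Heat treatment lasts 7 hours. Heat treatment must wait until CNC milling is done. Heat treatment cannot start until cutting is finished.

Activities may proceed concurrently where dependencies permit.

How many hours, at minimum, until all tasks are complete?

After its own release at hour 1, cutting can start at hour 1 and finishes at hour 4.
Dimensional inspection waits on cutting (finishes hour 4, plus 2-hour gap → hour 6), so it starts at hour 6 and finishes at 6 + 8 = hour 14.
After dimensional inspection (finishes hour 14), final packaging can start at hour 14 and finishes at hour 17.
CNC milling waits on cutting (finishes hour 4, plus 2-hour gap → hour 6), so it starts at hour 6 and finishes at 6 + 9 = hour 15.
Heat treatment cannot start until CNC milling (finishes hour 15); cutting (finishes hour 4). The controlling bound is hour 15, so heat treatment finishes at 15 + 7 = hour 22.
Coating cannot start until heat treatment (finishes hour 22); cutting (finishes hour 4). The controlling bound is hour 22, so coating finishes at 22 + 2 = hour 24.
All tasks are finished once the last one completes. Finish times: Cutting at 4, CNC milling at 15, Heat treatment at 22, Dimensional inspection at 14, Coating at 24, Final packaging at 17. The latest is hour 24.

24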